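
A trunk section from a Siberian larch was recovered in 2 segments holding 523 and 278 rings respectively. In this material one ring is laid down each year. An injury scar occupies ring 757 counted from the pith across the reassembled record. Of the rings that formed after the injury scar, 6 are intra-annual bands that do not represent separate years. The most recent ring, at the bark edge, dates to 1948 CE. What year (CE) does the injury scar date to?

Total rings = 523 + 278 = 801.
801 − 757 = 44 rings lie beyond the injury scar toward the bark edge.
44 − 6 false = 38 true rings after the injury scar.
Counting back 38 years from 1948 CE places the injury scar in 1948 − 38 = 1910 CE.

1910 CE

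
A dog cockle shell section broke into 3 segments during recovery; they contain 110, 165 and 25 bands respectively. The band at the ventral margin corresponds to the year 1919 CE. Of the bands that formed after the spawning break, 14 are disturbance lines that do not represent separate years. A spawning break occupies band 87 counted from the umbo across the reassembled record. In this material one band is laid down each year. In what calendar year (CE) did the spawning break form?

Total bands = 110 + 165 + 25 = 300.
300 − 87 = 213 bands lie beyond the spawning break toward the ventral margin.
Excluding 14 false bands: 213 − 14 = 199.
Counting back 199 years from 1919 CE places the spawning break in 1919 − 199 = 1720 CE.

1720 CE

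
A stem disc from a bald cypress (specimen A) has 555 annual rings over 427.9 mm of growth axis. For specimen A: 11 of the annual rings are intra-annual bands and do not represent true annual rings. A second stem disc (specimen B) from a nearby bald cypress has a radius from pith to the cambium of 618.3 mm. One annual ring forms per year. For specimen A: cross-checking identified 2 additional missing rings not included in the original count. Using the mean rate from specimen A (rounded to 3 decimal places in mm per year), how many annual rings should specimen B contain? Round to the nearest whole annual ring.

789 annual rings

Specimen A: correcting the raw count gives 555 − 11 + 2 = 546 true annual rings.
A: Mean rate = 427.9 mm / 546 years ≈ 0.784 mm/yr.
For B, 618.3 / 0.784 = 788.65 years ≈ 789 annual rings.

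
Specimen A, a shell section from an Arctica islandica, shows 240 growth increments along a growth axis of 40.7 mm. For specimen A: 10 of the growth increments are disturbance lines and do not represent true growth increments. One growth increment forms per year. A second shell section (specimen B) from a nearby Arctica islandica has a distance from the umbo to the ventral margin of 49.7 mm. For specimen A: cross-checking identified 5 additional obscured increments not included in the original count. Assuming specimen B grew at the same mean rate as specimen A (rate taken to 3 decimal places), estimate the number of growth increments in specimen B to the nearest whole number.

287 growth increments

Specimen A: true growth increment count = 240 − 10 + 5 = 235.
A: Extension rate ≈ 40.7 / 235 = 0.173 mm per year.
B spans 49.7 / 0.173 = 287.28 years ≈ 287 growth increments.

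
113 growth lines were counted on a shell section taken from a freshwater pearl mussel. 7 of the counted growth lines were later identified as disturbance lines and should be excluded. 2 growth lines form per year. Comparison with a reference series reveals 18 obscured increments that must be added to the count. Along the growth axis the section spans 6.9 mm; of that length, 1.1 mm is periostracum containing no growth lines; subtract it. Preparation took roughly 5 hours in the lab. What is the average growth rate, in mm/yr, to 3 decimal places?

0.094 mm/yr

True growth line count = 113 − 7 + 18 = 124.
124 growth lines at 2 per year is 124 / 2 = 62 years.
Removing the 1.1 mm offcut leaves 6.9 − 1.1 = 5.8 mm.
Extension rate ≈ 5.8 / 62 = 0.094 mm/yr.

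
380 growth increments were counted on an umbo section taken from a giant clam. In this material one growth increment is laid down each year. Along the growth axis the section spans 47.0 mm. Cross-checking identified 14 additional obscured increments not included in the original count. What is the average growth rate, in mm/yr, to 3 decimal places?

After corrections the count is 380 + 14 = 394 growth increments.
47.0 mm over 394 years gives 47.0 / 394 ≈ 0.119 mm/yr.

0.119 mm/yr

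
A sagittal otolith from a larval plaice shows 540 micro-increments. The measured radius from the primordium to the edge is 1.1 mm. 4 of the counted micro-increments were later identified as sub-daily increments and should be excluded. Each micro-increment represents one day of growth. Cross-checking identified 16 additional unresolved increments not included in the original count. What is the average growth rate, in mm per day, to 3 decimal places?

After corrections the count is 540 − 4 + 16 = 552 micro-increments.
1.1 mm over 552 days gives 1.1 / 552 ≈ 0.002 mm per day.

0.002 mm per day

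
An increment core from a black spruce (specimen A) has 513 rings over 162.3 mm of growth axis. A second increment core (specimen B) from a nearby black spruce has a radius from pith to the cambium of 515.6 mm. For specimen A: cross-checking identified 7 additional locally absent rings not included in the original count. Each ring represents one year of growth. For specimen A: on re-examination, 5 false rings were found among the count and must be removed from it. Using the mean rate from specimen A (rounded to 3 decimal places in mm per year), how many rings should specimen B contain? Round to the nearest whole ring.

Specimen A: after corrections the count is 513 − 5 + 7 = 515 rings.
A: 162.3 mm over 515 years gives 162.3 / 515 ≈ 0.315 mm per year.
For B, 515.6 / 0.315 = 1636.83 years ≈ 1637 rings.

1637 rings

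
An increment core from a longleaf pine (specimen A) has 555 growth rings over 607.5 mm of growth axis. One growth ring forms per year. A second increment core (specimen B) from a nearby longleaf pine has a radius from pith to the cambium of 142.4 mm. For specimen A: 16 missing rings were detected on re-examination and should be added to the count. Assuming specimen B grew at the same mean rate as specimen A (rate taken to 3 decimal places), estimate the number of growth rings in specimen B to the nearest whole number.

134 growth rings

Specimen A: after corrections the count is 555 + 16 = 571 growth rings.
A: Extension rate ≈ 607.5 / 571 = 1.064 mm/yr.
Specimen B: 142.4 mm / 1.064 mm per year = 133.83 years ≈ 134 growth rings.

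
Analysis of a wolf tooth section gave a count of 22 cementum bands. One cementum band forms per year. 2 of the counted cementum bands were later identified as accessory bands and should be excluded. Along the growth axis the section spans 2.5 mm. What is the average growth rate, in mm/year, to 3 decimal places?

0.125 mm/year

True cementum band count = 22 − 2 = 20.
Extension rate ≈ 2.5 / 20 = 0.125 mm/year.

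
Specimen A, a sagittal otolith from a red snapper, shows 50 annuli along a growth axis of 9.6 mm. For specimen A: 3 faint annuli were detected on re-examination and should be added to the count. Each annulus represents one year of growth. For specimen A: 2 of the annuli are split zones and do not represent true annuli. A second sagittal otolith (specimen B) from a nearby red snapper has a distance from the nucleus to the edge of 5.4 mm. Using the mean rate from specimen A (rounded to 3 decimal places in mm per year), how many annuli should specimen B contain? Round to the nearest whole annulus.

29 annuli

Specimen A: true annulus count = 50 − 2 + 3 = 51.
A: Extension rate ≈ 9.6 / 51 = 0.188 mm/year.
B spans 5.4 / 0.188 = 28.72 years ≈ 29 annuli.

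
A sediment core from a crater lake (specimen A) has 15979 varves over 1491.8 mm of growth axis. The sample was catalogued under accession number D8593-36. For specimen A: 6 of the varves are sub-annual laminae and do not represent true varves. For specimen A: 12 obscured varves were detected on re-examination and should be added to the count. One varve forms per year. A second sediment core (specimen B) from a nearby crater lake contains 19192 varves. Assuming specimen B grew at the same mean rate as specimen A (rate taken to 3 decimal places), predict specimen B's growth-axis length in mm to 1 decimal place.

Specimen A: adjusted count: 15979 − 6 + 12 = 15985 varves.
A: 1491.8 mm over 15985 years gives 1491.8 / 15985 ≈ 0.093 mm/yr.
For B, 0.093 mm/year × 19192 years = 1784.9 mm.

1784.9 mm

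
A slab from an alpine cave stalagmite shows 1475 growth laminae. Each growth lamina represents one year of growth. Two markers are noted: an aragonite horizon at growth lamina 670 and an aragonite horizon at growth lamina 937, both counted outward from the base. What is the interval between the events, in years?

267 yr

The two markers are separated by 937 − 670 = 267 growth laminae.
At one growth lamina per year, 267 years elapsed between them.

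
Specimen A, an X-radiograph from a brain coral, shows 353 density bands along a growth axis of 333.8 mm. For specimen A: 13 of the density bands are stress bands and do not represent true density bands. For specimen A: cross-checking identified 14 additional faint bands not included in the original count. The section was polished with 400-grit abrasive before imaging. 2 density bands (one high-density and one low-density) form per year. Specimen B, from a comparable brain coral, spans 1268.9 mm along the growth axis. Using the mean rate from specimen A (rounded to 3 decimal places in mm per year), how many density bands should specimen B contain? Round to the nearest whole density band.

1346 density bands

Specimen A: adjusted count: 353 − 13 + 14 = 354 density bands.
Specimen A: with 2 density bands per year, 354 / 2 = 177 years.
A: 333.8 mm over 177 years gives 333.8 / 177 ≈ 1.886 mm/year.
For B, 1268.9 / 1.886 = 672.80 years; at 2 density bands per year that is 672.80 × 2 ≈ 1346 density bands.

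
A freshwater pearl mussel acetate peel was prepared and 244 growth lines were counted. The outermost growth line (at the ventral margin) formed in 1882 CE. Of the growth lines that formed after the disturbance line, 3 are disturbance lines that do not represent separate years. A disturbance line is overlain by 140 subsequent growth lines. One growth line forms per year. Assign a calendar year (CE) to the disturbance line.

1745 CE

140 growth lines post-date the disturbance line.
Excluding 3 false growth lines: 140 − 3 = 137.
1882 − 137 = 1745 CE.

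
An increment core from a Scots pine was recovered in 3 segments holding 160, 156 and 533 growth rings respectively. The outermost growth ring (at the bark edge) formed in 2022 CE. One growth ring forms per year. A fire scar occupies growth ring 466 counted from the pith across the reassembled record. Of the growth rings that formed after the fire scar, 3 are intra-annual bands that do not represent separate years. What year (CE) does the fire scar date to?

1642 CE

Total growth rings = 160 + 156 + 533 = 849.
The fire scar sits at growth ring 466 from the pith, so 849 − 466 = 383 growth rings formed after it.
Excluding 3 false growth rings: 383 − 3 = 380.
The growth ring at the bark edge is 2022 CE, so the fire scar dates to 2022 − 380 = 1642 CE.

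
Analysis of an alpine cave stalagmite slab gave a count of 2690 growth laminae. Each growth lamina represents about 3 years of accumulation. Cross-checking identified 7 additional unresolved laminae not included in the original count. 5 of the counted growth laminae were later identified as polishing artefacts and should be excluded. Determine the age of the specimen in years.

8076 yr

Adjusted count: 2690 − 5 + 7 = 2692 growth laminae.
Multiplying by 3 years per growth lamina: 2692 × 3 = 8076 years.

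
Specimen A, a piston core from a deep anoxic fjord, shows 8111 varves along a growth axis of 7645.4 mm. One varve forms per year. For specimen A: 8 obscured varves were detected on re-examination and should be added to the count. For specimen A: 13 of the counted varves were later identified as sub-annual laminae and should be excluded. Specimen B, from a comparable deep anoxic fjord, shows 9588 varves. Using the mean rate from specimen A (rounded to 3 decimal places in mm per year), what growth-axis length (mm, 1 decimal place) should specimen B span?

9041.5 mm

Specimen A: true varve count = 8111 − 13 + 8 = 8106.
A: Mean rate = 7645.4 mm / 8106 years ≈ 0.943 mm/year.
B's length ≈ 0.943 × 9588 = 9041.5 mm.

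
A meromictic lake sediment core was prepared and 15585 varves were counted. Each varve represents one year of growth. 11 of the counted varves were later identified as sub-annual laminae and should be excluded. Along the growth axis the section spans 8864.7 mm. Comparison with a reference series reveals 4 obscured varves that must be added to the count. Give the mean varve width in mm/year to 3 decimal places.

True varve count = 15585 − 11 + 4 = 15578.
8864.7 mm over 15578 years gives 8864.7 / 15578 ≈ 0.569 mm/year.

0.569 mm/year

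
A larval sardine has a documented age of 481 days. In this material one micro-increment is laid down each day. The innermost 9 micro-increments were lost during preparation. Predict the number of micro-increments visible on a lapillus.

472 micro-increments

Expected micro-increments over 481 days: 481.
Less the 9 uncaptured micro-increments: 481 − 9 = 472.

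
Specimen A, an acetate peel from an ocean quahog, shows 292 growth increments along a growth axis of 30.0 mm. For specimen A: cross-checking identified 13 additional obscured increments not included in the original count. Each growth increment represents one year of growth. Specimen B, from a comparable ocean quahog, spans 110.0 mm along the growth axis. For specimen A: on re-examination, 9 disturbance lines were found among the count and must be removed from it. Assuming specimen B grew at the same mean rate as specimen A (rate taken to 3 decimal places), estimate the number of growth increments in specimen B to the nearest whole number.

1089 growth increments

Specimen A: correcting the raw count gives 292 − 9 + 13 = 296 true growth increments.
A: Extension rate ≈ 30.0 / 296 = 0.101 mm per year.
For B, 110.0 / 0.101 = 1089.11 years ≈ 1089 growth increments.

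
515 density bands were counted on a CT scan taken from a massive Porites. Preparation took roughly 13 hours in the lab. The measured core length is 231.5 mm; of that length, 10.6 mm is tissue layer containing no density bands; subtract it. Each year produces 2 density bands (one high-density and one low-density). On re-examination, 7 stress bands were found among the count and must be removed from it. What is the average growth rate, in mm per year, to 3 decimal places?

True density band count = 515 − 7 = 508.
With 2 density bands per year, 508 / 2 = 254 years.
Removing the 10.6 mm offcut leaves 231.5 − 10.6 = 220.9 mm.
220.9 mm over 254 years gives 220.9 / 254 ≈ 0.870 mm per year.

0.870 mm per year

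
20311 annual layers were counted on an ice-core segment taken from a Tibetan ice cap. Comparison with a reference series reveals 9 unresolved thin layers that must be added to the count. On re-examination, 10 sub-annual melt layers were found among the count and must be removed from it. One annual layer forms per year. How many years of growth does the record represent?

After corrections the count is 20311 − 10 + 9 = 20310 annual layers.
One annual layer per year makes the duration 20310 years.

20310 years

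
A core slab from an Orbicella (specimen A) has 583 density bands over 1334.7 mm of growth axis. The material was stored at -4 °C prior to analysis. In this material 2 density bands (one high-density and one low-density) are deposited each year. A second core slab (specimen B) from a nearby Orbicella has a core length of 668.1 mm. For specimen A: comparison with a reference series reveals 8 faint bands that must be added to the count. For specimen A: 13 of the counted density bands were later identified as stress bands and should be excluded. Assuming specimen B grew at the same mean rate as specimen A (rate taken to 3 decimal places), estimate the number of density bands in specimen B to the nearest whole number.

Specimen A: correcting the raw count gives 583 − 13 + 8 = 578 true density bands.
Specimen A: with 2 density bands per year, 578 / 2 = 289 years.
A: 1334.7 mm over 289 years gives 1334.7 / 289 ≈ 4.618 mm per year.
Specimen B: 668.1 mm / 4.618 mm per year = 144.67 years; at 2 density bands per year that is 144.67 × 2 ≈ 289 density bands.

289 density bands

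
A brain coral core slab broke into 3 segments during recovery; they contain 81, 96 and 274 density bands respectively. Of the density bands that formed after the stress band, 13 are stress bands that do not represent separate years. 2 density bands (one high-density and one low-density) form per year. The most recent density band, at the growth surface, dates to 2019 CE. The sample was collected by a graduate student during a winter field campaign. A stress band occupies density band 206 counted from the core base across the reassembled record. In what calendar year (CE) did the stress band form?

1903 CE

Total density bands = 81 + 96 + 274 = 451.
Between density band 206 and the growth surface there are 451 − 206 = 245 density bands.
Excluding 13 false density bands: 245 − 13 = 232.
Dividing by 2 density bands per year: 232 / 2 = 116 years.
The density band at the growth surface is 2019 CE, so the stress band dates to 2019 − 116 = 1903 CE.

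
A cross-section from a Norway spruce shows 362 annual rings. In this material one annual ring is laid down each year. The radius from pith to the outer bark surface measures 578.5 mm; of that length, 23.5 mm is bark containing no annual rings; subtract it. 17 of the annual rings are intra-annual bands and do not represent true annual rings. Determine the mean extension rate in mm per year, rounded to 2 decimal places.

Adjusted count: 362 − 17 = 345 annual rings.
Net length = 578.5 − 23.5 = 555.0 mm.
555.0 mm over 345 years gives 555.0 / 345 ≈ 1.61 mm per year.

1.61 mm per year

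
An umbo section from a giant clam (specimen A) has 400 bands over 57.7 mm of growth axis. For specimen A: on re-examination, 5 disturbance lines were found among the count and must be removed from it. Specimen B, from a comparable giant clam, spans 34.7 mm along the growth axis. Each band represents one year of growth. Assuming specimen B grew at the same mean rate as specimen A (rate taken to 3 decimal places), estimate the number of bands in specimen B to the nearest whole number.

238 bands

Specimen A: after corrections the count is 400 − 5 = 395 bands.
A: Mean rate = 57.7 mm / 395 years ≈ 0.146 mm/yr.
Specimen B: 34.7 mm / 0.146 mm per year = 237.67 years ≈ 238 bands.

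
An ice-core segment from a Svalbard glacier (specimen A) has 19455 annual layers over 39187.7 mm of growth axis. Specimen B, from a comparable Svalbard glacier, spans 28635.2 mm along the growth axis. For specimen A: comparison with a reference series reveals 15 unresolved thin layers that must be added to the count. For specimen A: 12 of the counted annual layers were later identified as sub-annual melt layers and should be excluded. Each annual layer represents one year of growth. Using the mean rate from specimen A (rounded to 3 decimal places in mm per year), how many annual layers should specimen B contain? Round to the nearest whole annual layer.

Specimen A: true annual layer count = 19455 − 12 + 15 = 19458.
A: 39187.7 mm over 19458 years gives 39187.7 / 19458 ≈ 2.014 mm/yr.
B spans 28635.2 / 2.014 = 14218.07 years ≈ 14218 annual layers.

14218 annual layers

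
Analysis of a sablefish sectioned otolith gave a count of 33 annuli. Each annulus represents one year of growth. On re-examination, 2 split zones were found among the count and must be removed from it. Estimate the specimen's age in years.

31 yr

After corrections the count is 33 − 2 = 31 annuli.
At one annulus per year, that is 31 years.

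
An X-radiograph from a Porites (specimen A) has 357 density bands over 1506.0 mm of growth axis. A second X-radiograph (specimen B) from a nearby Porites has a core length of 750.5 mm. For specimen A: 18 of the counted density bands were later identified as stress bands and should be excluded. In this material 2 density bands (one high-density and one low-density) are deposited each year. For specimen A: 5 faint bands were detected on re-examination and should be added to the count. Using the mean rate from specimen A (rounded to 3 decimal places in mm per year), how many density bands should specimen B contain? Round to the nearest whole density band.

Specimen A: correcting the raw count gives 357 − 18 + 5 = 344 true density bands.
Specimen A: 344 density bands at 2 per year is 344 / 2 = 172 years.
A: 1506.0 mm over 172 years gives 1506.0 / 172 ≈ 8.756 mm/year.
B spans 750.5 / 8.756 = 85.71 years; at 2 density bands per year that is 85.71 × 2 ≈ 171 density bands.

171 density bands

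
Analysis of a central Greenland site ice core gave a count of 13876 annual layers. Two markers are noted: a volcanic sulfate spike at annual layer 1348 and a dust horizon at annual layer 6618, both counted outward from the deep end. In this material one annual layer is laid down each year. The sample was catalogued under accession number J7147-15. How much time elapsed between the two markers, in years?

6618 − 1348 = 5270 annual layers lie between the two events.
At one annual layer per year, 5270 years elapsed between them.

5270 years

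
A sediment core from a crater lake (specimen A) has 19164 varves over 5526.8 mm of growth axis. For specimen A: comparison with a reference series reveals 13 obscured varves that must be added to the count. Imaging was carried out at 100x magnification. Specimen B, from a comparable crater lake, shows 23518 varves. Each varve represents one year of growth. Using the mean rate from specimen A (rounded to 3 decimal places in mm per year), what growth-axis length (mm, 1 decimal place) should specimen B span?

6773.2 mm

Specimen A: true varve count = 19164 + 13 = 19177.
A: Mean rate = 5526.8 mm / 19177 years ≈ 0.288 mm per year.
Length of B = 0.288 × 23518 = 6773.2 mm.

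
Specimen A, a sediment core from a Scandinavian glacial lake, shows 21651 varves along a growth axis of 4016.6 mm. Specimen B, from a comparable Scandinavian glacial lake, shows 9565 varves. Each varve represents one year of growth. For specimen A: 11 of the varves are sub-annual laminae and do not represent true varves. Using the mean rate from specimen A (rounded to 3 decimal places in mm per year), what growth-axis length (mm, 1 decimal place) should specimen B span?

1779.1 mm

Specimen A: after corrections the count is 21651 − 11 = 21640 varves.
A: 4016.6 mm over 21640 years gives 4016.6 / 21640 ≈ 0.186 mm/year.
For B, 0.186 mm/year × 9565 years = 1779.1 mm.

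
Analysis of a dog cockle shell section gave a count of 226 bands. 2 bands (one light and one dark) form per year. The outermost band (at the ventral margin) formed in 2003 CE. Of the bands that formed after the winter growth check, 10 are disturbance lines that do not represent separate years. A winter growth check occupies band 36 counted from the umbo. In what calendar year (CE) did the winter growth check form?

The winter growth check sits at band 36 from the umbo, so 226 − 36 = 190 bands formed after it.
190 − 10 false = 180 true bands after the winter growth check.
With 2 bands per year, 180 / 2 = 90 years.
The band at the ventral margin is 2003 CE, so the winter growth check dates to 2003 − 90 = 1913 CE.

1913 CE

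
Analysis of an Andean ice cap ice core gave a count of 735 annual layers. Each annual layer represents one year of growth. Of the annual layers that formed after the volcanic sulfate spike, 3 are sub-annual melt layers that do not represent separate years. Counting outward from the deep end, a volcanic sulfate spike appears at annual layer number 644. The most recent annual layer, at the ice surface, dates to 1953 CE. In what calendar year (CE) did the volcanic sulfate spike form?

1865 CE

735 − 644 = 91 annual layers lie beyond the volcanic sulfate spike toward the ice surface.
Excluding 3 false annual layers: 91 − 3 = 88.
Counting back 88 years from 1953 CE places the volcanic sulfate spike in 1953 − 88 = 1865 CE.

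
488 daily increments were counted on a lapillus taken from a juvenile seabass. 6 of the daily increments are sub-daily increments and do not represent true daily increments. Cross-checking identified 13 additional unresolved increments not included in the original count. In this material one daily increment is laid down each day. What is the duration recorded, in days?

495 d

Correcting the raw count gives 488 − 6 + 13 = 495 true daily increments.
At one daily increment per day, that is 495 days.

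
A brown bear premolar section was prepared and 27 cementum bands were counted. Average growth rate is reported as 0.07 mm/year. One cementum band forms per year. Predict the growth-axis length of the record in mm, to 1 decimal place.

The record spans 27 years at 0.07 mm per year.
Predicted length = 0.07 mm/year × 27 years = 1.9 mm.

1.9 mm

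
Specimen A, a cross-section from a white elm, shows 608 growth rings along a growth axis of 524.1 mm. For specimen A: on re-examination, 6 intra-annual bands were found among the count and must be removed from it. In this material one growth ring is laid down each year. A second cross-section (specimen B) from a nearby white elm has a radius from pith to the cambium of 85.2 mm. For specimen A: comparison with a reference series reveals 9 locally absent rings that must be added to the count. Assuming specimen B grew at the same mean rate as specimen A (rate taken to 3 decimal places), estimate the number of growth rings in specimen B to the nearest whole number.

Specimen A: true growth ring count = 608 − 6 + 9 = 611.
A: Extension rate ≈ 524.1 / 611 = 0.858 mm/year.
For B, 85.2 / 0.858 = 99.30 years ≈ 99 growth rings.

99 growth rings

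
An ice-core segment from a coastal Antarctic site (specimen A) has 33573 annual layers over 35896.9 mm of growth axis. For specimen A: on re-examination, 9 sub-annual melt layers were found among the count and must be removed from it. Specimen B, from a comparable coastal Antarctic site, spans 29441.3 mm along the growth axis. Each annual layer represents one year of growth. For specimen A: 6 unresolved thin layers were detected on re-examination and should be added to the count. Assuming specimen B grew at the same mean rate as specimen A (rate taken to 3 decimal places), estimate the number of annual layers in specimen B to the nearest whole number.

27541 annual layers

Specimen A: adjusted count: 33573 − 9 + 6 = 33570 annual layers.
A: Mean rate = 35896.9 mm / 33570 years ≈ 1.069 mm/yr.
B spans 29441.3 / 1.069 = 27540.97 years ≈ 27541 annual layers.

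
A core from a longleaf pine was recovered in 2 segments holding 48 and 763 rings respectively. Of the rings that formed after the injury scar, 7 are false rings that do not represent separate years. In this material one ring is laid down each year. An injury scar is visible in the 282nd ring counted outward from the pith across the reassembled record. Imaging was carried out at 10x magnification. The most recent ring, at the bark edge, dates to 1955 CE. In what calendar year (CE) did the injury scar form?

Total rings = 48 + 763 = 811.
Between ring 282 and the bark edge there are 811 − 282 = 529 rings.
Removing the 7 false rings leaves 529 − 7 = 522 true rings beyond the injury scar.
1955 − 522 = 1433 CE.

1433 CE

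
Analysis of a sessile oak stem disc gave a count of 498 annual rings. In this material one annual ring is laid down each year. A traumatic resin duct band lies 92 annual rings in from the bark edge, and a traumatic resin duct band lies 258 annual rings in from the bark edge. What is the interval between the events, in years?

166 years

The two markers are separated by 258 − 92 = 166 annual rings.
At one annual ring per year, 166 years elapsed between them.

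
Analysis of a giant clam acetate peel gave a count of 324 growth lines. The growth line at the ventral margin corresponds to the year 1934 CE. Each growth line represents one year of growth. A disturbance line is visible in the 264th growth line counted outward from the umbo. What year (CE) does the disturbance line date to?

324 − 264 = 60 growth lines lie beyond the disturbance line toward the ventral margin.
Counting back 60 years from 1934 CE places the disturbance line in 1934 − 60 = 1874 CE.

1874 CE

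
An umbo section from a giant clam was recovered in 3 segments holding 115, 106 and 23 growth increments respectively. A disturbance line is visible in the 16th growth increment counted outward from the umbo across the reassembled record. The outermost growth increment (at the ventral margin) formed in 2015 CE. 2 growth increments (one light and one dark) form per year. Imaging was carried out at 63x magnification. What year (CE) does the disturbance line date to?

1901 CE

Total growth increments = 115 + 106 + 23 = 244.
244 − 16 = 228 growth increments lie beyond the disturbance line toward the ventral margin.
228 growth increments at 2 per year is 228 / 2 = 114 years.
The growth increment at the ventral margin is 2015 CE, so the disturbance line dates to 2015 − 114 = 1901 CE.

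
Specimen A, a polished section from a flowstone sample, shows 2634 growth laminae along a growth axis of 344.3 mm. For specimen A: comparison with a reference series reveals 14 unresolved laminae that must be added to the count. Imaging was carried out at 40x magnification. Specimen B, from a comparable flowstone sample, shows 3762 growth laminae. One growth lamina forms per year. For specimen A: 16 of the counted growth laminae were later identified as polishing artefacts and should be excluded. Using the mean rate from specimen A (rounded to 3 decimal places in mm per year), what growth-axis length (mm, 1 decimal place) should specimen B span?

492.8 mm

Specimen A: after corrections the count is 2634 − 16 + 14 = 2632 growth laminae.
A: 344.3 mm over 2632 years gives 344.3 / 2632 ≈ 0.131 mm per year.
Length of B = 0.131 × 3762 = 492.8 mm.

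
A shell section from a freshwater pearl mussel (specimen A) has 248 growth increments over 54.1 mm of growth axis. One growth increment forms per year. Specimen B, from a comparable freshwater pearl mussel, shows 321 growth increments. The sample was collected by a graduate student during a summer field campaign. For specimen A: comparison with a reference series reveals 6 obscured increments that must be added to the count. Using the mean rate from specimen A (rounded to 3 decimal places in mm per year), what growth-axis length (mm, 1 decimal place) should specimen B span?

Specimen A: after corrections the count is 248 + 6 = 254 growth increments.
A: Mean rate = 54.1 mm / 254 years ≈ 0.213 mm/year.
For B, 0.213 mm/year × 321 years = 68.4 mm.

68.4 mm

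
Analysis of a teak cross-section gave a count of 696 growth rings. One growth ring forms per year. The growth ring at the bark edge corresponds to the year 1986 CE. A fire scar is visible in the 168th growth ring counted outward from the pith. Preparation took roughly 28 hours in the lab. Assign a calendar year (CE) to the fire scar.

696 − 168 = 528 growth rings lie beyond the fire scar toward the bark edge.
The growth ring at the bark edge is 1986 CE, so the fire scar dates to 1986 − 528 = 1458 CE.

1458 CE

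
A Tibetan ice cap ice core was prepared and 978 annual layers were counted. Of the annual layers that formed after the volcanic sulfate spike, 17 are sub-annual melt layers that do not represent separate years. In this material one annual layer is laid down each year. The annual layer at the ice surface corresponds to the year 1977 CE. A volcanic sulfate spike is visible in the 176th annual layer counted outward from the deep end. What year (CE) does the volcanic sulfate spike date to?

1192 CE

The volcanic sulfate spike sits at annual layer 176 from the deep end, so 978 − 176 = 802 annual layers formed after it.
Removing the 17 false annual layers leaves 802 − 17 = 785 true annual layers beyond the volcanic sulfate spike.
Counting back 785 years from 1977 CE places the volcanic sulfate spike in 1977 − 785 = 1192 CE.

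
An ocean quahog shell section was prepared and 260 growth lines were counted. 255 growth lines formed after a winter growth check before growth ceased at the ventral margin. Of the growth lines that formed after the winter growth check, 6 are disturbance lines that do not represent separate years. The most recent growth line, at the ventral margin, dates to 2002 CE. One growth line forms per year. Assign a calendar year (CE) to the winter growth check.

1753 CE

There are 255 growth lines younger than the winter growth check.
Removing the 6 false growth lines leaves 255 − 6 = 249 true growth lines beyond the winter growth check.
Counting back 249 years from 2002 CE places the winter growth check in 2002 − 249 = 1753 CE.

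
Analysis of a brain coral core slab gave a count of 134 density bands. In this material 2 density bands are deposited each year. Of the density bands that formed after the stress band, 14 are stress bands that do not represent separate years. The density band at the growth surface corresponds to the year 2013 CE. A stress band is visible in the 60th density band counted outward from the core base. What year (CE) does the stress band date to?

Between density band 60 and the growth surface there are 134 − 60 = 74 density bands.
Excluding 14 false density bands: 74 − 14 = 60.
Dividing by 2 density bands per year: 60 / 2 = 30 years.
2013 − 30 = 1983 CE.

1983 CE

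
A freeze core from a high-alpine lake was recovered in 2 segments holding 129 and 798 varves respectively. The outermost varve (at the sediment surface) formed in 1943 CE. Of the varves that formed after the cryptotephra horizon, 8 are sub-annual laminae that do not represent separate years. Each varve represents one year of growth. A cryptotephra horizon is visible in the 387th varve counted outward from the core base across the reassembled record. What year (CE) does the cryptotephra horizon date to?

Total varves = 129 + 798 = 927.
927 − 387 = 540 varves lie beyond the cryptotephra horizon toward the sediment surface.
Excluding 8 false varves: 540 − 8 = 532.
Counting back 532 years from 1943 CE places the cryptotephra horizon in 1943 − 532 = 1411 CE.

1411 CE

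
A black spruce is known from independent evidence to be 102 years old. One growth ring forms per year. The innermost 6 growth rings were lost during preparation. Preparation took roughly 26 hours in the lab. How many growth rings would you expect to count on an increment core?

96 growth rings

Expected growth rings over 102 years: 102.
102 − 6 missed = 96 growth rings expected in the prepared section.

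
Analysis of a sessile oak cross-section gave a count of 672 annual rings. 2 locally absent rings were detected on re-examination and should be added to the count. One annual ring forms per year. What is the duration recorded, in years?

674 years

After corrections the count is 672 + 2 = 674 annual rings.
One annual ring per year makes the duration 674 years.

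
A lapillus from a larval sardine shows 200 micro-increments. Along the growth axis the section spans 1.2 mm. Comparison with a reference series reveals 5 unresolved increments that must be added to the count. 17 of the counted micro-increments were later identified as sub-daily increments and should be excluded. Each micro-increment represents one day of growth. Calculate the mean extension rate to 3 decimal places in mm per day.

0.006 mm per day

Adjusted count: 200 − 17 + 5 = 188 micro-increments.
1.2 mm over 188 days gives 1.2 / 188 ≈ 0.006 mm per day.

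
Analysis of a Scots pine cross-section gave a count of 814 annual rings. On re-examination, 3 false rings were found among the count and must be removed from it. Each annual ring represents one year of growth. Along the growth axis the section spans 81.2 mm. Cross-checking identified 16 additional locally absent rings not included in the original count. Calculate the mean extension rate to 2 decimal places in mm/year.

Correcting the raw count gives 814 − 3 + 16 = 827 true annual rings.
Extension rate ≈ 81.2 / 827 = 0.10 mm/year.

0.10 mm/year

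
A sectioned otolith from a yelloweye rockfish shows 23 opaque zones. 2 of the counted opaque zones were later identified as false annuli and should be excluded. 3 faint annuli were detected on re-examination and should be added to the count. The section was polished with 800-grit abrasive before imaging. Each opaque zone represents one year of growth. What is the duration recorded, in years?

After corrections the count is 23 − 2 + 3 = 24 opaque zones.
One opaque zone per year makes the duration 24 years.

24 yr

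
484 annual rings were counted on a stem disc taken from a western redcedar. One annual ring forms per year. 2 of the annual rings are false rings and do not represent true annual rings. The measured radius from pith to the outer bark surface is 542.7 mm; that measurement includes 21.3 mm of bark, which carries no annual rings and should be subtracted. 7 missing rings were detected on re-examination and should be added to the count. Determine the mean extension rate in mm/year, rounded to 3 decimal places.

1.066 mm/year

True annual ring count = 484 − 2 + 7 = 489.
Removing the 21.3 mm offcut leaves 542.7 − 21.3 = 521.4 mm.
521.4 mm over 489 years gives 521.4 / 489 ≈ 1.066 mm/year.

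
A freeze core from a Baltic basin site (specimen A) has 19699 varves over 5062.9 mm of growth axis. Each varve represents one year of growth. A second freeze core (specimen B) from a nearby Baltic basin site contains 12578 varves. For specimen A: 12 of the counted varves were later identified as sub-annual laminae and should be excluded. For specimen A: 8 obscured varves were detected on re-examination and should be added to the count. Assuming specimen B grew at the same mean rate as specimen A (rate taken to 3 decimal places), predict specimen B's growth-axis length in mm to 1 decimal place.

Specimen A: correcting the raw count gives 19699 − 12 + 8 = 19695 true varves.
A: Extension rate ≈ 5062.9 / 19695 = 0.257 mm per year.
B's length ≈ 0.257 × 12578 = 3232.5 mm.

3232.5 mm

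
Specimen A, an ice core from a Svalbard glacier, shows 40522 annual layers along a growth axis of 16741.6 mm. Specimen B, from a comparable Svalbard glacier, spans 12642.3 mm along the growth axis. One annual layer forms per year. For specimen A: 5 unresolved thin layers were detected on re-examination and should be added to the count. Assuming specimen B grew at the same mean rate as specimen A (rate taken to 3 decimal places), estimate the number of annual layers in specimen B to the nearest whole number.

30611 annual layers

Specimen A: after corrections the count is 40522 + 5 = 40527 annual layers.
A: Extension rate ≈ 16741.6 / 40527 = 0.413 mm per year.
B spans 12642.3 / 0.413 = 30610.90 years ≈ 30611 annual layers.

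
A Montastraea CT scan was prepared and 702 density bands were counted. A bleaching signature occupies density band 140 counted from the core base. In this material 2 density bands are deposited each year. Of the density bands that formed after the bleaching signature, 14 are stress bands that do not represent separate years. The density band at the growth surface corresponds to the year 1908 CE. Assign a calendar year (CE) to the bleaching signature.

702 − 140 = 562 density bands lie beyond the bleaching signature toward the growth surface.
Excluding 14 false density bands: 562 − 14 = 548.
548 density bands at 2 per year is 548 / 2 = 274 years.
1908 − 274 = 1634 CE.

1634 CE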